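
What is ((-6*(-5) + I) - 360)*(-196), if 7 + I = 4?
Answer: 65268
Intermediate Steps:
I = -3 (I = -7 + 4 = -3)
((-6*(-5) + I) - 360)*(-196) = ((-6*(-5) - 3) - 360)*(-196) = ((30 - 3) - 360)*(-196) = (27 - 360)*(-196) = -333*(-196) = 65268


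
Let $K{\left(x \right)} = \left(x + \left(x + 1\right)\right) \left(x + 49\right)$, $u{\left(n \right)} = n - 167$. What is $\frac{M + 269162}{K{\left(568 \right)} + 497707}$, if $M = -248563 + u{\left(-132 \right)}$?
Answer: $\frac{5075}{299809} \approx 0.016927$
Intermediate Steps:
$u{\left(n \right)} = -167 + n$
$K{\left(x \right)} = \left(1 + 2 x\right) \left(49 + x\right)$ ($K{\left(x \right)} = \left(x + \left(1 + x\right)\right) \left(49 + x\right) = \left(1 + 2 x\right) \left(49 + x\right)$)
$M = -248862$ ($M = -248563 - 299 = -248862$)
$\frac{M + 269162}{K{\left(568 \right)} + 497707} = \frac{-248862 + 269162}{\left(49 + 2 \cdot 568^{2} + 99 \cdot 568\right) + 497707} = \frac{20300}{\left(49 + 2 \cdot 322624 + 56232\right) + 497707} = \frac{20300}{\left(49 + 645248 + 56232\right) + 497707} = \frac{20300}{701529 + 497707} = \frac{20300}{1199236} = 20300 \cdot \frac{1}{1199236} = \frac{5075}{299809}$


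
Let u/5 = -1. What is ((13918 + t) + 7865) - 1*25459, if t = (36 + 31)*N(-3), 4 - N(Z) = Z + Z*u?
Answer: -4212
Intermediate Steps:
u = -5 (u = 5*(-1) = -5)
N(Z) = 4 + 4*Z (N(Z) = 4 - (Z + Z*(-5)) = 4 - (Z - 5*Z) = 4 - (-4)*Z = 4 + 4*Z)
t = -536 (t = (36 + 31)*(4 + 4*(-3)) = 67*(4 - 12) = 67*(-8) = -536)
((13918 + t) + 7865) - 1*25459 = ((13918 - 536) + 7865) - 1*25459 = (13382 + 7865) - 25459 = 21247 - 25459 = -4212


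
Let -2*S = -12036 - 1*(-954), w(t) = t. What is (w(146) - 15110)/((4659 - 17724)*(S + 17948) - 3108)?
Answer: 4988/102295631 ≈ 4.8761e-5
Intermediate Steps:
S = 5541 (S = -(-12036 - 1*(-954))/2 = -(-12036 + 954)/2 = -½*(-11082) = 5541)
(w(146) - 15110)/((4659 - 17724)*(S + 17948) - 3108) = (146 - 15110)/((4659 - 17724)*(5541 + 17948) - 3108) = -14964/(-13065*23489 - 3108) = -14964/(-306883785 - 3108) = -14964/(-306886893) = -14964*(-1/306886893) = 4988/102295631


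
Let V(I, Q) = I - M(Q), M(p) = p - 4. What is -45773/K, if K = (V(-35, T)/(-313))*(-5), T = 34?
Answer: 1102073/25 ≈ 44083.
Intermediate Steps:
M(p) = -4 + p
V(I, Q) = 4 + I - Q (V(I, Q) = I - (-4 + Q) = I + (4 - Q) = 4 + I - Q)
K = -325/313 (K = ((4 - 35 - 1*34)/(-313))*(-5) = ((4 - 35 - 34)*(-1/313))*(-5) = -65*(-1/313)*(-5) = (65/313)*(-5) = -325/313 ≈ -1.0383)
-45773/K = -45773/(-325/313) = -45773*(-313/325) = 1102073/25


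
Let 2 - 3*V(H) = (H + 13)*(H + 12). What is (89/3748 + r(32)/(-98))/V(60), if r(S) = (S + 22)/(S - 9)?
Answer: 2679/22192874984 ≈ 1.2071e-7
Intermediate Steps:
r(S) = (22 + S)/(-9 + S)
V(H) = 2/3 - (12 + H)*(13 + H)/3 (V(H) = 2/3 - (H + 13)*(H + 12)/3 = 2/3 - (13 + H)*(12 + H)/3 = 2/3 - (12 + H)*(13 + H)/3)
(89/3748 + r(32)/(-98))/V(60) = (89/3748 + ((22 + 32)/(-9 + 32))/(-98))/(-154/3 - 25/3*60 - 1/3*60**2) = (89*(1/3748) + (54/23)*(-1/98))/(-154/3 - 500 - 1/3*3600) = (89/3748 + ((1/23)*54)*(-1/98))/(-154/3 - 500 - 1200) = (89/3748 + (54/23)*(-1/98))/(-5254/3) = (89/3748 - 27/1127)*(-3/5254) = -893/4223996*(-3/5254) = 2679/22192874984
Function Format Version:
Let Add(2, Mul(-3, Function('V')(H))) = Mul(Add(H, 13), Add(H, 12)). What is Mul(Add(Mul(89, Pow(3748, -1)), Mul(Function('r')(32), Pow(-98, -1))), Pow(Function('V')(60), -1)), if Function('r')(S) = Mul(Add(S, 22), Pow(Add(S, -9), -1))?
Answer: Rational(2679, 22192874984) ≈ 1.2071e-7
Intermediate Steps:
Function('r')(S) = Mul(Pow(Add(-9, S), -1), Add(22, S)) (Function('r')(S) = Mul(Add(22, S), Pow(Add(-9, S), -1)) = Mul(Pow(Add(-9, S), -1), Add(22, S)))
Function('V')(H) = Add(Rational(2, 3), Mul(Rational(-1, 3), Add(12, H), Add(13, H))) (Function('V')(H) = Add(Rational(2, 3), Mul(Rational(-1, 3), Mul(Add(H, 13), Add(H, 12)))) = Add(Rational(2, 3), Mul(Rational(-1, 3), Mul(Add(13, H), Add(12, H)))) = Add(Rational(2, 3), Mul(Rational(-1, 3), Mul(Add(12, H), Add(13, H)))) = Add(Rational(2, 3), Mul(Rational(-1, 3), Add(12, H), Add(13, H))))
Mul(Add(Mul(89, Pow(3748, -1)), Mul(Function('r')(32), Pow(-98, -1))), Pow(Function('V')(60), -1)) = Mul(Add(Mul(89, Pow(3748, -1)), Mul(Mul(Pow(Add(-9, 32), -1), Add(22, 32)), Pow(-98, -1))), Pow(Add(Rational(-154, 3), Mul(Rational(-25, 3), 60), Mul(Rational(-1, 3), Pow(60, 2))), -1)) = Mul(Add(Mul(89, Rational(1, 3748)), Mul(Mul(Pow(23, -1), 54), Rational(-1, 98))), Pow(Add(Rational(-154, 3), -500, Mul(Rational(-1, 3), 3600)), -1)) = Mul(Add(Rational(89, 3748), Mul(Mul(Rational(1, 23), 54), Rational(-1, 98))), Pow(Add(Rational(-154, 3), -500, -1200), -1)) = Mul(Add(Rational(89, 3748), Mul(Rational(54, 23), Rational(-1, 98))), Pow(Rational(-5254, 3), -1)) = Mul(Add(Rational(89, 3748), Rational(-27, 1127)), Rational(-3, 5254)) = Mul(Rational(-893, 4223996), Rational(-3, 5254)) = Rational(2679, 22192874984)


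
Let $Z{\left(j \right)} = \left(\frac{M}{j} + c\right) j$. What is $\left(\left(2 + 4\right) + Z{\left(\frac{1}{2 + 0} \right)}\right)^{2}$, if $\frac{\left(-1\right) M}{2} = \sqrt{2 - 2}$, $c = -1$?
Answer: $\frac{121}{4} \approx 30.25$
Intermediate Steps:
$M = 0$ ($M = - 2 \sqrt{2 - 2} = - 2 \sqrt{0} = \left(-2\right) 0 = 0$)
$Z{\left(j \right)} = - j$ ($Z{\left(j \right)} = \left(\frac{0}{j} - 1\right) j = \left(0 - 1\right) j = - j$)
$\left(\left(2 + 4\right) + Z{\left(\frac{1}{2 + 0} \right)}\right)^{2} = \left(\left(2 + 4\right) - \frac{1}{2 + 0}\right)^{2} = \left(6 - \frac{1}{2}\right)^{2} = \left(\frac{11}{2}\right)^{2} = \frac{121}{4}$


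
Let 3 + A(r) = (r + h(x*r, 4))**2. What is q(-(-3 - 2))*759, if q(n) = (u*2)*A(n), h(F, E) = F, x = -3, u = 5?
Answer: 736230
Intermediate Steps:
A(r) = -3 + 4*r**2 (A(r) = -3 + (r - 3*r)**2 = -3 + (-2*r)**2 = -3 + 4*r**2)
q(n) = -30 + 40*n**2 (q(n) = (5*2)*(-3 + 4*n**2) = 10*(-3 + 4*n**2) = -30 + 40*n**2)
q(-(-3 - 2))*759 = (-30 + 40*(-(-3 - 2))**2)*759 = (-30 + 40*(-1*(-5))**2)*759 = (-30 + 40*5**2)*759 = (-30 + 40*25)*759 = (-30 + 1000)*759 = 970*759 = 736230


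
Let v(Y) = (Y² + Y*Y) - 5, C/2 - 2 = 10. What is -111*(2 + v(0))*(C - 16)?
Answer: 2664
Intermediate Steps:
C = 24 (C = 4 + 2*10 = 4 + 20 = 24)
v(Y) = -5 + 2*Y² (v(Y) = (Y² + Y²) - 5 = 2*Y² - 5 = -5 + 2*Y²)
-111*(2 + v(0))*(C - 16) = -111*(2 + (-5 + 2*0²))*(24 - 16) = -111*(2 + (-5 + 2*0))*8 = -111*(2 + (-5 + 0))*8 = -111*(2 - 5)*8 = -(-333)*8 = -111*(-24) = 2664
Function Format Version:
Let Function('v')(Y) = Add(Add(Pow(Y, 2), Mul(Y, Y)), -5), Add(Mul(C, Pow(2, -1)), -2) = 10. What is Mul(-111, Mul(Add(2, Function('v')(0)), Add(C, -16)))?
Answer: 2664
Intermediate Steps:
C = 24 (C = Add(4, Mul(2, 10)) = Add(4, 20) = 24)
Function('v')(Y) = Add(-5, Mul(2, Pow(Y, 2))) (Function('v')(Y) = Add(Add(Pow(Y, 2), Pow(Y, 2)), -5) = Add(Mul(2, Pow(Y, 2)), -5) = Add(-5, Mul(2, Pow(Y, 2))))
Mul(-111, Mul(Add(2, Function('v')(0)), Add(C, -16))) = Mul(-111, Mul(Add(2, Add(-5, Mul(2, Pow(0, 2)))), Add(24, -16))) = Mul(-111, Mul(Add(2, Add(-5, Mul(2, 0))), 8)) = Mul(-111, Mul(Add(2, Add(-5, 0)), 8)) = Mul(-111, Mul(Add(2, -5), 8)) = Mul(-111, Mul(-3, 8)) = Mul(-111, -24) = 2664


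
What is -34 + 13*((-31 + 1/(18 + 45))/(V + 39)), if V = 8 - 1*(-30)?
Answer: -190310/4851 ≈ -39.231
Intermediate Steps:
V = 38 (V = 8 + 30 = 38)
-34 + 13*((-31 + 1/(18 + 45))/(V + 39)) = -34 + 13*((-31 + 1/(18 + 45))/(38 + 39)) = -34 + 13*((-31 + 1/63)/77) = -34 + 13*((-31 + 1/63)*(1/77)) = -34 + 13*(-1952/63*1/77) = -34 + 13*(-1952/4851) = -34 - 25376/4851 = -190310/4851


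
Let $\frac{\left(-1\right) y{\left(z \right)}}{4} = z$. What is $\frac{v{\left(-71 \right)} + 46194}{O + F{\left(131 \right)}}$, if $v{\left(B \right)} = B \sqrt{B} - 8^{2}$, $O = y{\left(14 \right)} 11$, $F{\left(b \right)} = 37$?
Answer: $- \frac{46130}{579} + \frac{71 i \sqrt{71}}{579} \approx -79.672 + 1.0333 i$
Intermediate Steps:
$y{\left(z \right)} = - 4 z$
$O = -616$ ($O = \left(-4\right) 14 \cdot 11 = \left(-56\right) 11 = -616$)
$v{\left(B \right)} = -64 + B^{\frac{3}{2}}$ ($v{\left(B \right)} = B^{\frac{3}{2}} - 64 = -64 + B^{\frac{3}{2}}$)
$\frac{v{\left(-71 \right)} + 46194}{O + F{\left(131 \right)}} = \frac{\left(-64 + \left(-71\right)^{\frac{3}{2}}\right) + 46194}{-616 + 37} = \frac{\left(-64 - 71 i \sqrt{71}\right) + 46194}{-579} = \left(46130 - 71 i \sqrt{71}\right) \left(- \frac{1}{579}\right) = - \frac{46130}{579} + \frac{71 i \sqrt{71}}{579}$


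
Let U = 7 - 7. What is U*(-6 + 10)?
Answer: 0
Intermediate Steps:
U = 0
U*(-6 + 10) = 0*(-6 + 10) = 0*4 = 0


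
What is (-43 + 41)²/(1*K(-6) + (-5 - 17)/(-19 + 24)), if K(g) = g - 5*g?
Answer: 10/49 ≈ 0.20408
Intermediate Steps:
K(g) = -4*g
(-43 + 41)²/(1*K(-6) + (-5 - 17)/(-19 + 24)) = (-43 + 41)²/(1*(-4*(-6)) + (-5 - 17)/(-19 + 24)) = (-2)²/(1*24 - 22/5) = 4/(24 - 22*⅕) = 4/(24 - 22/5) = 4/(98/5) = 4*(5/98) = 10/49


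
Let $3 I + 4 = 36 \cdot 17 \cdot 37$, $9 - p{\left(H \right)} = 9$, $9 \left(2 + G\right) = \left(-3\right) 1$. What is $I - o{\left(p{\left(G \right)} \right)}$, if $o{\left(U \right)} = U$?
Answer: $\frac{22640}{3} \approx 7546.7$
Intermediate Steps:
$G = - \frac{7}{3}$ ($G = -2 + \frac{\left(-3\right) 1}{9} = -2 + \frac{1}{9} \left(-3\right) = -2 - \frac{1}{3} = - \frac{7}{3} \approx -2.3333$)
$p{\left(H \right)} = 0$ ($p{\left(H \right)} = 9 - 9 = 0$)
$I = \frac{22640}{3}$ ($I = - \frac{4}{3} + \frac{36 \cdot 17 \cdot 37}{3} = - \frac{4}{3} + \frac{612 \cdot 37}{3} = - \frac{4}{3} + \frac{1}{3} \cdot 22644 = - \frac{4}{3} + 7548 = \frac{22640}{3} \approx 7546.7$)
$I - o{\left(p{\left(G \right)} \right)} = \frac{22640}{3} - 0 = \frac{22640}{3} + 0 = \frac{22640}{3}$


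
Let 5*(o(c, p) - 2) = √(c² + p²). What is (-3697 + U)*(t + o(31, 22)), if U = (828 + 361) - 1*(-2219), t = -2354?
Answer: 679728 - 4913*√5/5 ≈ 6.7753e+5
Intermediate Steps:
U = 3408 (U = 1189 + 2219 = 3408)
o(c, p) = 2 + √(c² + p²)/5
(-3697 + U)*(t + o(31, 22)) = (-3697 + 3408)*(-2354 + (2 + √(31² + 22²)/5)) = -289*(-2354 + (2 + √(961 + 484)/5)) = -289*(-2354 + (2 + √1445/5)) = -289*(-2354 + (2 + (17*√5)/5)) = -289*(-2354 + (2 + 17*√5/5)) = -289*(-2352 + 17*√5/5) = 679728 - 4913*√5/5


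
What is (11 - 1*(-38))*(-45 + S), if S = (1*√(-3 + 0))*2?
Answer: -2205 + 98*I*√3 ≈ -2205.0 + 169.74*I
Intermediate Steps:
S = 2*I*√3 (S = (1*√(-3))*2 = (1*(I*√3))*2 = (I*√3)*2 = 2*I*√3 ≈ 3.4641*I)
(11 - 1*(-38))*(-45 + S) = (11 - 1*(-38))*(-45 + 2*I*√3) = (11 + 38)*(-45 + 2*I*√3) = 49*(-45 + 2*I*√3) = -2205 + 98*I*√3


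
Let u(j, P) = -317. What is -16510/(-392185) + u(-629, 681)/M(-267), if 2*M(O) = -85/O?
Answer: -13277377816/6667145 ≈ -1991.5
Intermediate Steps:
M(O) = -85/(2*O) (M(O) = (-85/O)/2 = -85/(2*O))
-16510/(-392185) + u(-629, 681)/M(-267) = -16510/(-392185) - 317/((-85/2/(-267))) = -16510*(-1/392185) - 317/((-85/2*(-1/267))) = 3302/78437 - 317/85/534 = 3302/78437 - 317*534/85 = 3302/78437 - 169278/85 = -13277377816/6667145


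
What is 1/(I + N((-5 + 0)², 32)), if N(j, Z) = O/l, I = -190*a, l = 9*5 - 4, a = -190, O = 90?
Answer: 41/1480190 ≈ 2.7699e-5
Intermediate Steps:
l = 41 (l = 45 - 4 = 41)
I = 36100 (I = -190*(-190) = 36100)
N(j, Z) = 90/41
1/(I + N((-5 + 0)², 32)) = 1/(36100 + 90/41) = 1/(1480190/41) = 41/1480190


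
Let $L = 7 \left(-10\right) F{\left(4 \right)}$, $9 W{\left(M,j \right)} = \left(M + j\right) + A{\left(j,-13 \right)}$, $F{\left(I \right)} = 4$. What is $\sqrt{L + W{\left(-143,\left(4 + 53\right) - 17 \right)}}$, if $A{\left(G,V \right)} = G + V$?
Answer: $\frac{2 i \sqrt{649}}{3} \approx 16.984 i$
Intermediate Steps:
$W{\left(M,j \right)} = - \frac{13}{9} + \frac{M}{9} + \frac{2 j}{9}$ ($W{\left(M,j \right)} = \frac{\left(M + j\right) + \left(j - 13\right)}{9} = \frac{\left(M + j\right) + \left(-13 + j\right)}{9} = \frac{-13 + M + 2 j}{9} = - \frac{13}{9} + \frac{M}{9} + \frac{2 j}{9}$)
$L = -280$ ($L = 7 \left(-10\right) 4 = \left(-70\right) 4 = -280$)
$\sqrt{L + W{\left(-143,\left(4 + 53\right) - 17 \right)}} = \sqrt{-280 + \left(- \frac{13}{9} + \frac{1}{9} \left(-143\right) + \frac{2 \left(\left(4 + 53\right) - 17\right)}{9}\right)} = \sqrt{-280 - \left(\frac{52}{3} - \frac{2 \left(57 - 17\right)}{9}\right)} = \sqrt{-280 - \frac{76}{9}} = \sqrt{- \frac{2596}{9}} = \frac{2 i \sqrt{649}}{3}$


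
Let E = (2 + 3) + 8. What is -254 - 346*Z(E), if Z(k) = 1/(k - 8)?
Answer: -1616/5 ≈ -323.20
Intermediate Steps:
E = 13 (E = 5 + 8 = 13)
Z(k) = 1/(-8 + k)
-254 - 346*Z(E) = -254 - 346/(-8 + 13) = -254 - 346/5 = -1616/5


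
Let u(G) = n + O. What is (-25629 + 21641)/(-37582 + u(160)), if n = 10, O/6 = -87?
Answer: 1994/19047 ≈ 0.10469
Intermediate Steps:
O = -522 (O = 6*(-87) = -522)
u(G) = -512 (u(G) = 10 - 522 = -512)
(-25629 + 21641)/(-37582 + u(160)) = (-25629 + 21641)/(-37582 - 512) = -3988/(-38094) = -3988*(-1/38094) = 1994/19047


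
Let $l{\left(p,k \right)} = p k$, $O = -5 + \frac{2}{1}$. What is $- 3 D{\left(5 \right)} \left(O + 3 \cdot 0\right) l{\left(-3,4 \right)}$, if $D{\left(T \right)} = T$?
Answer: $-540$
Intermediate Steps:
$O = -3$ ($O = -5 + 2 \cdot 1 = -5 + 2 = -3$)
$l{\left(p,k \right)} = k p$
$- 3 D{\left(5 \right)} \left(O + 3 \cdot 0\right) l{\left(-3,4 \right)} = \left(-3\right) 5 \left(-3 + 3 \cdot 0\right) 4 \left(-3\right) = - 15 \left(-3 + 0\right) \left(-12\right) = \left(-15\right) \left(-3\right) \left(-12\right) = 45 \left(-12\right) = -540$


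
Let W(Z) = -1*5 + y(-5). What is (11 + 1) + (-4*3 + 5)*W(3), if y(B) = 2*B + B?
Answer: 152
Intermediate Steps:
y(B) = 3*B
W(Z) = -20 (W(Z) = -1*5 + 3*(-5) = -5 - 15 = -20)
(11 + 1) + (-4*3 + 5)*W(3) = (11 + 1) + (-4*3 + 5)*(-20) = 12 + (-12 + 5)*(-20) = 12 - 7*(-20) = 12 + 140 = 152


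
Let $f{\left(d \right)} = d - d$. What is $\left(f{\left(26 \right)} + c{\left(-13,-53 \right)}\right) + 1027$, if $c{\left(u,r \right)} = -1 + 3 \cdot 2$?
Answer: $1032$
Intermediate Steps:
$f{\left(d \right)} = 0$
$c{\left(u,r \right)} = 5$ ($c{\left(u,r \right)} = -1 + 6 = 5$)
$\left(f{\left(26 \right)} + c{\left(-13,-53 \right)}\right) + 1027 = \left(0 + 5\right) + 1027 = 5 + 1027 = 1032$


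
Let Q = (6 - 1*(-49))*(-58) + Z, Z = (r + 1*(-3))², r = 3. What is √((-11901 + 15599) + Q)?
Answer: 2*√127 ≈ 22.539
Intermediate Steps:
Z = 0 (Z = (3 + 1*(-3))² = (3 - 3)² = 0² = 0)
Q = -3190 (Q = (6 - 1*(-49))*(-58) + 0 = (6 + 49)*(-58) + 0 = 55*(-58) + 0 = -3190 + 0 = -3190)
√((-11901 + 15599) + Q) = √((-11901 + 15599) - 3190) = √(3698 - 3190) = √508 = 2*√127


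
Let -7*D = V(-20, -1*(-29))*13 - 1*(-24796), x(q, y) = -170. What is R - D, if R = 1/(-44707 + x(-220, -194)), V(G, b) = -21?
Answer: 157216952/44877 ≈ 3503.3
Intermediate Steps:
R = -1/44877 (R = 1/(-44707 - 170) = 1/(-44877) = -1/44877 ≈ -2.2283e-5)
D = -24523/7 (D = -(-21*13 - 1*(-24796))/7 = -(-273 + 24796)/7 = -1/7*24523 = -24523/7 ≈ -3503.3)
R - D = -1/44877 - 1*(-24523/7) = -1/44877 + 24523/7 = 157216952/44877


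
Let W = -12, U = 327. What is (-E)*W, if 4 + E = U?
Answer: 3876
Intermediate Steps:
E = 323 (E = -4 + 327 = 323)
(-E)*W = -1*323*(-12) = -323*(-12) = 3876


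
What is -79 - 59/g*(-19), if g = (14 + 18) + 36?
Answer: -4251/68 ≈ -62.515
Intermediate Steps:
g = 68 (g = 32 + 36 = 68)
-79 - 59/g*(-19) = -79 - 59/68*(-19) = -79 + 1121/68 = -4251/68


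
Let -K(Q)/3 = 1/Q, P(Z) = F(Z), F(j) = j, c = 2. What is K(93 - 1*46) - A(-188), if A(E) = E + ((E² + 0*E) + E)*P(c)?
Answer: -3295831/47 ≈ -70124.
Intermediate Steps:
P(Z) = Z
K(Q) = -3/Q
A(E) = 2*E² + 3*E (A(E) = E + ((E² + 0*E) + E)*2 = E + ((E² + 0) + E)*2 = E + (E² + E)*2 = E + (E + E²)*2 = E + (2*E + 2*E²) = 2*E² + 3*E)
K(93 - 1*46) - A(-188) = -3/(93 - 1*46) - (-188)*(3 + 2*(-188)) = -3/(93 - 46) - (-188)*(3 - 376) = -3/47 - (-188)*(-373) = -3*1/47 - 1*70124 = -3/47 - 70124 = -3295831/47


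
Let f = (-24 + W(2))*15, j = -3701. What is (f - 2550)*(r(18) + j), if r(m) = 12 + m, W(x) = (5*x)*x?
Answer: 9581310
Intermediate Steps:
W(x) = 5*x**2
f = -60 (f = (-24 + 5*2**2)*15 = (-24 + 5*4)*15 = (-24 + 20)*15 = -4*15 = -60)
(f - 2550)*(r(18) + j) = (-60 - 2550)*((12 + 18) - 3701) = -2610*(30 - 3701) = -2610*(-3671) = 9581310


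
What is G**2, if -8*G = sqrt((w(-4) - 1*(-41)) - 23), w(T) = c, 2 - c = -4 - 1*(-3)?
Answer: 21/64 ≈ 0.32813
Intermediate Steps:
c = 3 (c = 2 - (-4 - 1*(-3)) = 2 - (-4 + 3) = 2 - 1*(-1) = 2 + 1 = 3)
w(T) = 3
G = -sqrt(21)/8 (G = -sqrt((3 - 1*(-41)) - 23)/8 = -sqrt((3 + 41) - 23)/8 = -sqrt(44 - 23)/8 = -sqrt(21)/8 ≈ -0.57282)
G**2 = (-sqrt(21)/8)**2 = 21/64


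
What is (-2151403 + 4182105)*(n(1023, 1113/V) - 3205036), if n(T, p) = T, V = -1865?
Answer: -6506395607126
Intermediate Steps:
(-2151403 + 4182105)*(n(1023, 1113/V) - 3205036) = (-2151403 + 4182105)*(1023 - 3205036) = 2030702*(-3204013) = -6506395607126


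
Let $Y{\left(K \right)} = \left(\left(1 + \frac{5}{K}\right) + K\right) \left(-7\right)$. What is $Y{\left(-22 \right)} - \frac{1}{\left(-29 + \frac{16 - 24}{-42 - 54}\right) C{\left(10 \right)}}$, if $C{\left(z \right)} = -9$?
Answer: $\frac{3402941}{22902} \approx 148.59$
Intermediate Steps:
$Y{\left(K \right)} = -7 - \frac{35}{K} - 7 K$ ($Y{\left(K \right)} = \left(1 + K + \frac{5}{K}\right) \left(-7\right) = -7 - \frac{35}{K} - 7 K$)
$Y{\left(-22 \right)} - \frac{1}{\left(-29 + \frac{16 - 24}{-42 - 54}\right) C{\left(10 \right)}} = \left(-7 - \frac{35}{-22} - -154\right) - \frac{1}{\left(-29 + \frac{16 - 24}{-42 - 54}\right) \left(-9\right)} = \left(-7 - - \frac{35}{22} + 154\right) - \frac{1}{\left(-29 - \frac{8}{-96}\right) \left(-9\right)} = \left(-7 + \frac{35}{22} + 154\right) - \frac{1}{\left(-29 - - \frac{1}{12}\right) \left(-9\right)} = \frac{3269}{22} - \frac{1}{\left(-29 + \frac{1}{12}\right) \left(-9\right)} = \frac{3269}{22} - \frac{1}{\left(- \frac{347}{12}\right) \left(-9\right)} = \frac{3269}{22} - \frac{1}{\frac{1041}{4}} = \frac{3269}{22} - \frac{4}{1041} = \frac{3402941}{22902}$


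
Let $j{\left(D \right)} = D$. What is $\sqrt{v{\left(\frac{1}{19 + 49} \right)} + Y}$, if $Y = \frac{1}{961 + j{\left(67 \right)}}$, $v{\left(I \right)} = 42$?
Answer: $\frac{\sqrt{11096489}}{514} \approx 6.4808$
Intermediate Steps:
$Y = \frac{1}{1028}$ ($Y = \frac{1}{961 + 67} = \frac{1}{1028} \approx 0.00097276$)
$\sqrt{v{\left(\frac{1}{19 + 49} \right)} + Y} = \sqrt{42 + \frac{1}{1028}} = \sqrt{\frac{43177}{1028}} = \frac{\sqrt{11096489}}{514}$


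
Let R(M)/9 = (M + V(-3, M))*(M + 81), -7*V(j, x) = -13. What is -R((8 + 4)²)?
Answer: -2067525/7 ≈ -2.9536e+5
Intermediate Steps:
V(j, x) = 13/7 (V(j, x) = -⅐*(-13) = 13/7)
R(M) = 9*(81 + M)*(13/7 + M) (R(M) = 9*((M + 13/7)*(M + 81)) = 9*((13/7 + M)*(81 + M)) = 9*((81 + M)*(13/7 + M)) = 9*(81 + M)*(13/7 + M))
-R((8 + 4)²) = -(9477/7 + 9*((8 + 4)²)² + 5220*(8 + 4)²/7) = -(9477/7 + 9*(12²)² + (5220/7)*12²) = -(9477/7 + 9*144² + (5220/7)*144) = -(9477/7 + 9*20736 + 751680/7) = -(9477/7 + 186624 + 751680/7) = -1*2067525/7 = -2067525/7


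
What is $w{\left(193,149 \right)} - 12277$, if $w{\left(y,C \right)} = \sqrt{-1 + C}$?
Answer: $-12277 + 2 \sqrt{37} \approx -12265.0$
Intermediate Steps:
$w{\left(193,149 \right)} - 12277 = \sqrt{-1 + 149} - 12277 = \sqrt{148} - 12277 = 2 \sqrt{37} - 12277 = -12277 + 2 \sqrt{37}$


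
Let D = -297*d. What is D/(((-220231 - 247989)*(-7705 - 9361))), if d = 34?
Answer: -5049/3995321260 ≈ -1.2637e-6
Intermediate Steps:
D = -10098 (D = -297*34 = -10098)
D/(((-220231 - 247989)*(-7705 - 9361))) = -10098*1/((-220231 - 247989)*(-7705 - 9361)) = -10098/((-468220*(-17066))) = -10098/7990642520 = -10098*1/7990642520 = -5049/3995321260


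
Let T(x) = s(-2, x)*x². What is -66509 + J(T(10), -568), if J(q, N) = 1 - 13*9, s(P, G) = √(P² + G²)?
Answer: -66625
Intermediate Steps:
s(P, G) = √(G² + P²)
T(x) = x²*√(4 + x²) (T(x) = √(x² + (-2)²)*x² = √(x² + 4)*x² = √(4 + x²)*x² = x²*√(4 + x²))
J(q, N) = -116 (J(q, N) = 1 - 117 = -116)
-66509 + J(T(10), -568) = -66509 - 116 = -66625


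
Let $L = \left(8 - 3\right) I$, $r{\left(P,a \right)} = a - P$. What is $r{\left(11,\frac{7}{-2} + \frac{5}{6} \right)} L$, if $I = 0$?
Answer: $0$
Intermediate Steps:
$L = 0$ ($L = \left(8 - 3\right) 0 = 5 \cdot 0 = 0$)
$r{\left(11,\frac{7}{-2} + \frac{5}{6} \right)} L = \left(\left(\frac{7}{-2} + \frac{5}{6}\right) - 11\right) 0 = \left(\left(7 \left(- \frac{1}{2}\right) + 5 \cdot \frac{1}{6}\right) - 11\right) 0 = \left(\left(- \frac{7}{2} + \frac{5}{6}\right) - 11\right) 0 = \left(- \frac{8}{3} - 11\right) 0 = \left(- \frac{41}{3}\right) 0 = 0$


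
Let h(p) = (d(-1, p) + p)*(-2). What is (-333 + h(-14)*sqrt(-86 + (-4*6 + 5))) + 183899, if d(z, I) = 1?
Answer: 183566 + 26*I*sqrt(105) ≈ 1.8357e+5 + 266.42*I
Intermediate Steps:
h(p) = -2 - 2*p (h(p) = (1 + p)*(-2) = -2 - 2*p)
(-333 + h(-14)*sqrt(-86 + (-4*6 + 5))) + 183899 = (-333 + (-2 - 2*(-14))*sqrt(-86 + (-4*6 + 5))) + 183899 = (-333 + (-2 + 28)*sqrt(-86 + (-24 + 5))) + 183899 = (-333 + 26*sqrt(-86 - 19)) + 183899 = (-333 + 26*sqrt(-105)) + 183899 = (-333 + 26*(I*sqrt(105))) + 183899 = (-333 + 26*I*sqrt(105)) + 183899 = 183566 + 26*I*sqrt(105)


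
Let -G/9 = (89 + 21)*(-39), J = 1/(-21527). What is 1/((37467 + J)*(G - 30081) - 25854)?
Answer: 21527/6878526370074 ≈ 3.1296e-9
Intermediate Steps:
J = -1/21527 ≈ -4.6453e-5
G = 38610 (G = -9*(89 + 21)*(-39) = -990*(-39) = -9*(-4290) = 38610)
1/((37467 + J)*(G - 30081) - 25854) = 1/((37467 - 1/21527)*(38610 - 30081) - 25854) = 1/((806552108/21527)*8529 - 25854) = 1/(6879082929132/21527 - 25854) = 1/(6878526370074/21527) = 21527/6878526370074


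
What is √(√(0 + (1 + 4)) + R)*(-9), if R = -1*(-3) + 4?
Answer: -9*√(7 + √5) ≈ -27.352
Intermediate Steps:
R = 7 (R = 3 + 4 = 7)
√(√(0 + (1 + 4)) + R)*(-9) = √(√(0 + (1 + 4)) + 7)*(-9) = √(√(0 + 5) + 7)*(-9) = √(√5 + 7)*(-9) = √(7 + √5)*(-9) = -9*√(7 + √5)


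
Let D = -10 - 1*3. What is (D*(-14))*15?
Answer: 2730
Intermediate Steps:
D = -13 (D = -10 - 3 = -13)
(D*(-14))*15 = -13*(-14)*15 = 182*15 = 2730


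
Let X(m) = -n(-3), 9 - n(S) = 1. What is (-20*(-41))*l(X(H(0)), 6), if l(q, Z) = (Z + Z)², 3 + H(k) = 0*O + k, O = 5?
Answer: 118080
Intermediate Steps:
H(k) = -3 + k (H(k) = -3 + (0*5 + k) = -3 + (0 + k) = -3 + k)
n(S) = 8 (n(S) = 9 - 1*1 = 9 - 1 = 8)
X(m) = -8 (X(m) = -1*8 = -8)
l(q, Z) = 4*Z² (l(q, Z) = (2*Z)² = 4*Z²)
(-20*(-41))*l(X(H(0)), 6) = (-20*(-41))*(4*6²) = 820*(4*36) = 820*144 = 118080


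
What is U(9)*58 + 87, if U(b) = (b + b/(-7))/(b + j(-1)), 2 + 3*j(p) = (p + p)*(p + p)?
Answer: 933/7 ≈ 133.29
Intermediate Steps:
j(p) = -⅔ + 4*p²/3 (j(p) = -⅔ + ((p + p)*(p + p))/3 = -⅔ + ((2*p)*(2*p))/3 = -⅔ + (4*p²)/3 = -⅔ + 4*p²/3)
U(b) = 6*b/(7*(⅔ + b)) (U(b) = (b + b/(-7))/(b + (-⅔ + (4/3)*(-1)²)) = (b + b*(-⅐))/(b + (-⅔ + (4/3)*1)) = (b - b/7)/(b + (-⅔ + 4/3)) = (6*b/7)/(b + ⅔) = (6*b/7)/(⅔ + b) = 6*b/(7*(⅔ + b)))
U(9)*58 + 87 = ((18/7)*9/(2 + 3*9))*58 + 87 = ((18/7)*9/(2 + 27))*58 + 87 = ((18/7)*9/29)*58 + 87 = ((18/7)*9*(1/29))*58 + 87 = (162/203)*58 + 87 = 324/7 + 87 = 933/7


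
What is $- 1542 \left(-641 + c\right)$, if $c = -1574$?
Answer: $3415530$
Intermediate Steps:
$- 1542 \left(-641 + c\right) = - 1542 \left(-641 - 1574\right) = \left(-1542\right) \left(-2215\right) = 3415530$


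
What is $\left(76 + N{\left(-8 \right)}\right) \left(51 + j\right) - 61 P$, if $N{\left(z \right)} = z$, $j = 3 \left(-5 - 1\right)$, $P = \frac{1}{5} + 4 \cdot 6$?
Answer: $\frac{3839}{5} \approx 767.8$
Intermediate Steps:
$P = \frac{121}{5}$ ($P = \frac{1}{5} + 24 = \frac{121}{5} \approx 24.2$)
$j = -18$ ($j = 3 \left(-6\right) = -18$)
$\left(76 + N{\left(-8 \right)}\right) \left(51 + j\right) - 61 P = \left(76 - 8\right) \left(51 - 18\right) - \frac{7381}{5} = 68 \cdot 33 - \frac{7381}{5} = 2244 - \frac{7381}{5} = \frac{3839}{5}$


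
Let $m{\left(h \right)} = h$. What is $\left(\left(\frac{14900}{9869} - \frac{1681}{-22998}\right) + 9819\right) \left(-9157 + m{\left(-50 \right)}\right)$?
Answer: $- \frac{6840650022285123}{75655754} \approx -9.0418 \cdot 10^{7}$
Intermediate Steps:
$\left(\left(\frac{14900}{9869} - \frac{1681}{-22998}\right) + 9819\right) \left(-9157 + m{\left(-50 \right)}\right) = \left(\left(\frac{14900}{9869} - \frac{1681}{-22998}\right) + 9819\right) \left(-9157 - 50\right) = \left(\left(14900 \cdot \frac{1}{9869} - - \frac{1681}{22998}\right) + 9819\right) \left(-9207\right) = \left(\left(\frac{14900}{9869} + \frac{1681}{22998}\right) + 9819\right) \left(-9207\right) = \left(\frac{359259989}{226967262} + 9819\right) \left(-9207\right) = \frac{2228950805567}{226967262} \left(-9207\right) = - \frac{6840650022285123}{75655754}$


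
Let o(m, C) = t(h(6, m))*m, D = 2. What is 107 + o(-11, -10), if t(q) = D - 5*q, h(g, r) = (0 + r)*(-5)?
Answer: 3110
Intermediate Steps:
h(g, r) = -5*r (h(g, r) = r*(-5) = -5*r)
t(q) = 2 - 5*q
o(m, C) = m*(2 + 25*m) (o(m, C) = (2 - (-25)*m)*m = (2 + 25*m)*m = m*(2 + 25*m))
107 + o(-11, -10) = 107 - 11*(2 + 25*(-11)) = 107 - 11*(2 - 275) = 107 - 11*(-273) = 107 + 3003 = 3110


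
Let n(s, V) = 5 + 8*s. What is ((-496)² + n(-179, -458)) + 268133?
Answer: 512722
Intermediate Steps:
((-496)² + n(-179, -458)) + 268133 = ((-496)² + (5 + 8*(-179))) + 268133 = (246016 + (5 - 1432)) + 268133 = (246016 - 1427) + 268133 = 244589 + 268133 = 512722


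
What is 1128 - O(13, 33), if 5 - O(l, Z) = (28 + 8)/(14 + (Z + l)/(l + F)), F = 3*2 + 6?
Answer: 12378/11 ≈ 1125.3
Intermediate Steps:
F = 12 (F = 6 + 6 = 12)
O(l, Z) = 5 - 36/(14 + (Z + l)/(12 + l)) (O(l, Z) = 5 - (28 + 8)/(14 + (Z + l)/(l + 12)) = 5 - 36/(14 + (Z + l)/(12 + l)))
1128 - O(13, 33) = 1128 - (408 + 5*33 + 39*13)/(168 + 33 + 15*13) = 1128 - (408 + 165 + 507)/(168 + 33 + 195) = 1128 - 1080/396 = 1128 - 1*30/11 = 1128 - 30/11 = 12378/11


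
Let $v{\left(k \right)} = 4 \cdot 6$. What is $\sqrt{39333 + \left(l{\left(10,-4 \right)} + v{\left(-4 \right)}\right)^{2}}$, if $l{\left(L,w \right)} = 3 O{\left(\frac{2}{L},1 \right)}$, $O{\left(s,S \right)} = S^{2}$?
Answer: $\sqrt{40062} \approx 200.16$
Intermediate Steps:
$v{\left(k \right)} = 24$
$l{\left(L,w \right)} = 3$ ($l{\left(L,w \right)} = 3 \cdot 1^{2} = 3 \cdot 1 = 3$)
$\sqrt{39333 + \left(l{\left(10,-4 \right)} + v{\left(-4 \right)}\right)^{2}} = \sqrt{39333 + \left(3 + 24\right)^{2}} = \sqrt{39333 + 27^{2}} = \sqrt{39333 + 729} = \sqrt{40062}$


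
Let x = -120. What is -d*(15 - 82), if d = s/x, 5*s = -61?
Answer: 4087/600 ≈ 6.8117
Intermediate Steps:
s = -61/5 (s = (⅕)*(-61) = -61/5 ≈ -12.200)
d = 61/600 (d = -61/5/(-120) = -61/5*(-1/120) = 61/600 ≈ 0.10167)
-d*(15 - 82) = -61*(15 - 82)/600 = -61*(-67)/600 = -1*(-4087/600) = 4087/600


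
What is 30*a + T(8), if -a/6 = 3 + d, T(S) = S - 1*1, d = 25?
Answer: -5033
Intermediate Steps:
T(S) = -1 + S (T(S) = S - 1 = -1 + S)
a = -168 (a = -6*(3 + 25) = -6*28 = -168)
30*a + T(8) = 30*(-168) + (-1 + 8) = -5040 + 7 = -5033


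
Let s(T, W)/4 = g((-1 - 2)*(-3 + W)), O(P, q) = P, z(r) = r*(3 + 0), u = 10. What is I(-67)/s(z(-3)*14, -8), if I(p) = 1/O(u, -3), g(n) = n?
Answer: 1/1320 ≈ 0.00075758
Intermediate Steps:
z(r) = 3*r (z(r) = r*3 = 3*r)
s(T, W) = 36 - 12*W (s(T, W) = 4*((-1 - 2)*(-3 + W)) = 4*(-3*(-3 + W)) = 4*(9 - 3*W) = 36 - 12*W)
I(p) = 1/10
I(-67)/s(z(-3)*14, -8) = 1/(10*(36 - 12*(-8))) = 1/(10*(36 + 96)) = (1/10)/132 = (1/10)*(1/132) = 1/1320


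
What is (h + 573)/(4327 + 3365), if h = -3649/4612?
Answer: 2639027/35475504 ≈ 0.074390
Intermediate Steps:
h = -3649/4612 (h = -3649*1/4612 = -3649/4612 ≈ -0.79120)
(h + 573)/(4327 + 3365) = (-3649/4612 + 573)/(4327 + 3365) = (2639027/4612)/7692 = (2639027/4612)*(1/7692) = 2639027/35475504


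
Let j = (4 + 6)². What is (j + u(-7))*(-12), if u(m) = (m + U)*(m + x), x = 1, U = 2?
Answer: -1560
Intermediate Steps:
u(m) = (1 + m)*(2 + m) (u(m) = (m + 2)*(m + 1) = (2 + m)*(1 + m) = (1 + m)*(2 + m))
j = 100 (j = 10² = 100)
(j + u(-7))*(-12) = (100 + (2 + (-7)² + 3*(-7)))*(-12) = (100 + (2 + 49 - 21))*(-12) = (100 + 30)*(-12) = 130*(-12) = -1560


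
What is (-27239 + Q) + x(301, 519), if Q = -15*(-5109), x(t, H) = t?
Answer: 49697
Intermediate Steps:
Q = 76635
(-27239 + Q) + x(301, 519) = (-27239 + 76635) + 301 = 49396 + 301 = 49697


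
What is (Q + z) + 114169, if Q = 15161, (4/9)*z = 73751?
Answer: 1181079/4 ≈ 2.9527e+5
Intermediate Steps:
z = 663759/4 (z = (9/4)*73751 = 663759/4 ≈ 1.6594e+5)
(Q + z) + 114169 = (15161 + 663759/4) + 114169 = 724403/4 + 114169 = 1181079/4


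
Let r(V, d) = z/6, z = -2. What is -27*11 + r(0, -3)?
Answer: -892/3 ≈ -297.33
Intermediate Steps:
r(V, d) = -⅓ (r(V, d) = -2/6 = -2*⅙ = -⅓)
-27*11 + r(0, -3) = -27*11 - ⅓ = -297 - ⅓ = -892/3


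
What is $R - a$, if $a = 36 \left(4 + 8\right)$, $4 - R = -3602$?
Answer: $3174$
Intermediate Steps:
$R = 3606$ ($R = 4 - -3602 = 4 + 3602 = 3606$)
$a = 432$ ($a = 36 \cdot 12 = 432$)
$R - a = 3606 - 432 = 3174$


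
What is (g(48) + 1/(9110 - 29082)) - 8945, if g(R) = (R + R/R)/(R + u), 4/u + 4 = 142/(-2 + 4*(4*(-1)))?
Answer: -56937996619/6366075 ≈ -8944.0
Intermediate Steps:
u = -36/107 (u = 4/(-4 + 142/(-2 + 4*(4*(-1)))) = 4/(-4 + 142/(-2 + 4*(-4))) = 4/(-4 + 142/(-2 - 16)) = 4/(-4 + 142/(-18)) = 4/(-4 + 142*(-1/18)) = 4/(-4 - 71/9) = 4/(-107/9) = 4*(-9/107) = -36/107 ≈ -0.33645)
g(R) = (1 + R)/(-36/107 + R) (g(R) = (R + R/R)/(R - 36/107) = (R + 1)/(-36/107 + R) = (1 + R)/(-36/107 + R))
(g(48) + 1/(9110 - 29082)) - 8945 = (107*(1 + 48)/(-36 + 107*48) + 1/(9110 - 29082)) - 8945 = (107*49/(-36 + 5136) + 1/(-19972)) - 8945 = (107*49/5100 - 1/19972) - 8945 = (107*(1/5100)*49 - 1/19972) - 8945 = (5243/5100 - 1/19972) - 8945 = 6544256/6366075 - 8945 = -56937996619/6366075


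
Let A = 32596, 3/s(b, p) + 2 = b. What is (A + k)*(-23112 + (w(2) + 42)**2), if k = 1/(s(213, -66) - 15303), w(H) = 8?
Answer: -1084708582523114/1614465 ≈ -6.7187e+8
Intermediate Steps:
s(b, p) = 3/(-2 + b)
k = -211/3228930 (k = 1/(3/(-2 + 213) - 15303) = 1/(3/211 - 15303) = 1/(-3228930/211) = -211/3228930 ≈ -6.5347e-5)
(A + k)*(-23112 + (w(2) + 42)**2) = (32596 - 211/3228930)*(-23112 + (8 + 42)**2) = 105250202069*(-23112 + 50**2)/3228930 = 105250202069*(-23112 + 2500)/3228930 = (105250202069/3228930)*(-20612) = -1084708582523114/1614465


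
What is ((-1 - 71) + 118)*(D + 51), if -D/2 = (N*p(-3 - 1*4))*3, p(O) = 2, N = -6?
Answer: 5658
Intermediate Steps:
D = 72 (D = -2*(-6*2)*3 = -(-24)*3 = -2*(-36) = 72)
((-1 - 71) + 118)*(D + 51) = ((-1 - 71) + 118)*(72 + 51) = (-72 + 118)*123 = 46*123 = 5658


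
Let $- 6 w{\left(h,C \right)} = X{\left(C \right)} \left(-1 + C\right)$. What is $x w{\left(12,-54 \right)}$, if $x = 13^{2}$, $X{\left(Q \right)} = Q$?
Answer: $-83655$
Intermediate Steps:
$x = 169$
$w{\left(h,C \right)} = - \frac{C \left(-1 + C\right)}{6}$
$x w{\left(12,-54 \right)} = 169 \cdot \frac{1}{6} \left(-54\right) \left(1 - -54\right) = 169 \cdot \frac{1}{6} \left(-54\right) \left(1 + 54\right) = 169 \cdot \frac{1}{6} \left(-54\right) 55 = 169 \left(-495\right) = -83655$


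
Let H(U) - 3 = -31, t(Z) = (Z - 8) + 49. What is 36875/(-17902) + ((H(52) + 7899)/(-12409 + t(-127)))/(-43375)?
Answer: -1175589758249/570726948750 ≈ -2.0598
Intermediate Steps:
t(Z) = 41 + Z (t(Z) = (-8 + Z) + 49 = 41 + Z)
H(U) = -28 (H(U) = 3 - 31 = -28)
36875/(-17902) + ((H(52) + 7899)/(-12409 + t(-127)))/(-43375) = 36875/(-17902) + ((-28 + 7899)/(-12409 + (41 - 127)))/(-43375) = 36875*(-1/17902) + (7871/(-12409 - 86))*(-1/43375) = -36875/17902 + (7871/(-12495))*(-1/43375) = -36875/17902 + (7871*(-1/12495))*(-1/43375) = -36875/17902 - 463/735*(-1/43375) = -36875/17902 + 463/31880625 = -1175589758249/570726948750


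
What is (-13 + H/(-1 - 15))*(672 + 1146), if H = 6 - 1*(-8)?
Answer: -100899/4 ≈ -25225.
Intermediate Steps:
H = 14 (H = 6 + 8 = 14)
(-13 + H/(-1 - 15))*(672 + 1146) = (-13 + 14/(-1 - 15))*(672 + 1146) = (-13 + 14/(-16))*1818 = (-13 + 14*(-1/16))*1818 = (-13 - 7/8)*1818 = -111/8*1818 = -100899/4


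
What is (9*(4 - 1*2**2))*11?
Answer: 0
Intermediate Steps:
(9*(4 - 1*2**2))*11 = (9*(4 - 1*4))*11 = (9*(4 - 4))*11 = (9*0)*11 = 0*11 = 0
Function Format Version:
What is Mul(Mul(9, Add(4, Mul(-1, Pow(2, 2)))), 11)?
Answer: 0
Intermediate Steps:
Mul(Mul(9, Add(4, Mul(-1, Pow(2, 2)))), 11) = Mul(Mul(9, Add(4, Mul(-1, 4))), 11) = Mul(Mul(9, Add(4, -4)), 11) = Mul(Mul(9, 0), 11) = Mul(0, 11) = 0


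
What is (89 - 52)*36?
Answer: 1332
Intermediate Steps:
(89 - 52)*36 = 37*36 = 1332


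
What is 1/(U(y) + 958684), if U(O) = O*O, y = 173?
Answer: 1/988613 ≈ 1.0115e-6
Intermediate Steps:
U(O) = O²
1/(U(y) + 958684) = 1/(173² + 958684) = 1/(29929 + 958684) = 1/988613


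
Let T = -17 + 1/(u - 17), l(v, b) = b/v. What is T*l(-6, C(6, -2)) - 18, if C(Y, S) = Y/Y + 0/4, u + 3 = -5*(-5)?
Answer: -76/5 ≈ -15.200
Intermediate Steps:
u = 22 (u = -3 - 5*(-5) = -3 + 25 = 22)
C(Y, S) = 1 (C(Y, S) = 1 + 0*(¼) = 1 + 0 = 1)
T = -84/5 (T = -17 + 1/(22 - 17) = -17 + 1/5 = -17 + ⅕ = -84/5 ≈ -16.800)
T*l(-6, C(6, -2)) - 18 = -84/(5*(-6)) - 18 = -84*(-1)/(5*6) - 18 = -84/5*(-⅙) - 18 = 14/5 - 18 = -76/5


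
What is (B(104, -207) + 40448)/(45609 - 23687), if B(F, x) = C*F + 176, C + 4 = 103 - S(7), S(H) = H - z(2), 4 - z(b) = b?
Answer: 25200/10961 ≈ 2.2991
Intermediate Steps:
z(b) = 4 - b
S(H) = -2 + H (S(H) = H - (4 - 1*2) = H - (4 - 2) = H - 1*2 = H - 2 = -2 + H)
C = 94 (C = -4 + (103 - (-2 + 7)) = -4 + (103 - 1*5) = -4 + (103 - 5) = -4 + 98 = 94)
B(F, x) = 176 + 94*F (B(F, x) = 94*F + 176 = 176 + 94*F)
(B(104, -207) + 40448)/(45609 - 23687) = ((176 + 94*104) + 40448)/(45609 - 23687) = ((176 + 9776) + 40448)/21922 = (9952 + 40448)*(1/21922) = 50400*(1/21922) = 25200/10961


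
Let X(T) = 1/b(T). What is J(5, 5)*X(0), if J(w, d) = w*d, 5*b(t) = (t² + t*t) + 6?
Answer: 125/6 ≈ 20.833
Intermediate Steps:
b(t) = 6/5 + 2*t²/5 (b(t) = ((t² + t*t) + 6)/5 = ((t² + t²) + 6)/5 = (2*t² + 6)/5 = (6 + 2*t²)/5 = 6/5 + 2*t²/5)
X(T) = 1/(6/5 + 2*T²/5)
J(w, d) = d*w
J(5, 5)*X(0) = (5*5)*(5/(2*(3 + 0²))) = 25*(5/(2*(3 + 0))) = 25*((5/2)/3) = 25*((5/2)*(⅓)) = 25*(⅚) = 125/6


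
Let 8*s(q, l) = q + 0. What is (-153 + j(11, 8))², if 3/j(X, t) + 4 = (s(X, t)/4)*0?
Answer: 378225/16 ≈ 23639.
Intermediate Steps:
s(q, l) = q/8 (s(q, l) = (q + 0)/8 = q/8)
j(X, t) = -¾ (j(X, t) = 3/(-4 + ((X/8)/4)*0) = 3/(-4 + ((X/8)*(¼))*0) = 3/(-4 + (X/32)*0) = 3/(-4 + 0) = 3/(-4) = 3*(-¼) = -¾)
(-153 + j(11, 8))² = (-153 - ¾)² = (-615/4)² = 378225/16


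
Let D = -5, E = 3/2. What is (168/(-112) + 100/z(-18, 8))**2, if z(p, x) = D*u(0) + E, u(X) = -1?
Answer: 130321/676 ≈ 192.78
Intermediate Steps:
E = 3/2 (E = 3*(1/2) = 3/2 ≈ 1.5000)
z(p, x) = 13/2 (z(p, x) = -5*(-1) + 3/2 = 5 + 3/2 = 13/2)
(168/(-112) + 100/z(-18, 8))**2 = (168/(-112) + 100/(13/2))**2 = (168*(-1/112) + 100*(2/13))**2 = (-3/2 + 200/13)**2 = (361/26)**2 = 130321/676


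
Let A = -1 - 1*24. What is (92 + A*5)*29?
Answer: -957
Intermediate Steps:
A = -25 (A = -1 - 24 = -25)
(92 + A*5)*29 = (92 - 25*5)*29 = (92 - 125)*29 = -33*29 = -957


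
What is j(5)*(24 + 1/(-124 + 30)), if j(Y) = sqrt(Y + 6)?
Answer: 2255*sqrt(11)/94 ≈ 79.564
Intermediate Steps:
j(Y) = sqrt(6 + Y)
j(5)*(24 + 1/(-124 + 30)) = sqrt(6 + 5)*(24 + 1/(-124 + 30)) = sqrt(11)*(24 + 1/(-94)) = sqrt(11)*(24 - 1/94) = sqrt(11)*(2255/94) = 2255*sqrt(11)/94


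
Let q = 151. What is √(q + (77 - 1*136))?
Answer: 2*√23 ≈ 9.5917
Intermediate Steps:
√(q + (77 - 1*136)) = √(151 + (77 - 1*136)) = √(151 + (77 - 136)) = √(151 - 59) = √92 = 2*√23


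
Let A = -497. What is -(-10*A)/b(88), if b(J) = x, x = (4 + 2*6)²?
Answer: -2485/128 ≈ -19.414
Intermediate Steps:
x = 256 (x = (4 + 12)² = 16² = 256)
b(J) = 256
-(-10*A)/b(88) = -(-10*(-497))/256 = -4970/256 = -1*2485/128 = -2485/128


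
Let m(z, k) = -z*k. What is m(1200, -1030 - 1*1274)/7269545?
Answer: 552960/1453909 ≈ 0.38033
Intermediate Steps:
m(z, k) = -k*z
m(1200, -1030 - 1*1274)/7269545 = -1*(-1030 - 1*1274)*1200/7269545 = -1*(-1030 - 1274)*1200*(1/7269545) = -1*(-2304)*1200*(1/7269545) = 2764800*(1/7269545) = 552960/1453909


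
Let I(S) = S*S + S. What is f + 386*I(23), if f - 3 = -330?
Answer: 212745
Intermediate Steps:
f = -327 (f = 3 - 330 = -327)
I(S) = S + S**2 (I(S) = S**2 + S = S + S**2)
f + 386*I(23) = -327 + 386*(23*(1 + 23)) = -327 + 386*(23*24) = -327 + 386*552 = -327 + 213072 = 212745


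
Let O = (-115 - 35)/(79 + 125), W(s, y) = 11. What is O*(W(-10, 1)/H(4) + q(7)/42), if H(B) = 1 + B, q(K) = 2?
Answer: -590/357 ≈ -1.6527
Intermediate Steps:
O = -25/34 (O = -150/204 = -150*1/204 = -25/34 ≈ -0.73529)
O*(W(-10, 1)/H(4) + q(7)/42) = -25*(11/(1 + 4) + 2/42)/34 = -25*(11/5 + 2*(1/42))/34 = -25*(11*(⅕) + 1/21)/34 = -25*(11/5 + 1/21)/34 = -25/34*236/105 = -590/357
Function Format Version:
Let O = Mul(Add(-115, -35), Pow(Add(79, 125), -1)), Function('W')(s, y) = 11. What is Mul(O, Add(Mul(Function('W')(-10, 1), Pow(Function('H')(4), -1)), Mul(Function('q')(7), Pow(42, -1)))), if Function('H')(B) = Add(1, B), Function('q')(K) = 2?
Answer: Rational(-590, 357) ≈ -1.6527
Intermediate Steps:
O = Rational(-25, 34) (O = Mul(-150, Pow(204, -1)) = Mul(-150, Rational(1, 204)) = Rational(-25, 34) ≈ -0.73529)
Mul(O, Add(Mul(Function('W')(-10, 1), Pow(Function('H')(4), -1)), Mul(Function('q')(7), Pow(42, -1)))) = Mul(Rational(-25, 34), Add(Mul(11, Pow(Add(1, 4), -1)), Mul(2, Pow(42, -1)))) = Mul(Rational(-25, 34), Add(Mul(11, Pow(5, -1)), Mul(2, Rational(1, 42)))) = Mul(Rational(-25, 34), Add(Mul(11, Rational(1, 5)), Rational(1, 21))) = Mul(Rational(-25, 34), Add(Rational(11, 5), Rational(1, 21))) = Mul(Rational(-25, 34), Rational(236, 105)) = Rational(-590, 357)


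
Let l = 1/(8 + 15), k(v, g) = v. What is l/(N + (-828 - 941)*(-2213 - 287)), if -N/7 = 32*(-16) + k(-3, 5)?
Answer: 1/101800415 ≈ 9.8231e-9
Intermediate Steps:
l = 1/23 ≈ 0.043478
N = 3605 (N = -7*(32*(-16) - 3) = -7*(-512 - 3) = -7*(-515) = 3605)
l/(N + (-828 - 941)*(-2213 - 287)) = 1/(23*(3605 + (-828 - 941)*(-2213 - 287))) = 1/(23*(3605 - 1769*(-2500))) = 1/(23*(3605 + 4422500)) = (1/23)/4426105 = (1/23)*(1/4426105) = 1/101800415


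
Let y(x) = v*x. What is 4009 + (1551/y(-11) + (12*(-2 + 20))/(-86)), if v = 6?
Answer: 342537/86 ≈ 3983.0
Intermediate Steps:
y(x) = 6*x
4009 + (1551/y(-11) + (12*(-2 + 20))/(-86)) = 4009 + (1551/((6*(-11))) + (12*(-2 + 20))/(-86)) = 4009 + (1551/(-66) + (12*18)*(-1/86)) = 4009 + (1551*(-1/66) + 216*(-1/86)) = 4009 + (-47/2 - 108/43) = 4009 - 2237/86 = 342537/86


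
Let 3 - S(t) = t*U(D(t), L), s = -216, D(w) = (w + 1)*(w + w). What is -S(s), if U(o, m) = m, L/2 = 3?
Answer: -1299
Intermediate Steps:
D(w) = 2*w*(1 + w) (D(w) = (1 + w)*(2*w) = 2*w*(1 + w))
L = 6 (L = 2*3 = 6)
S(t) = 3 - 6*t (S(t) = 3 - t*6 = 3 - 6*t)
-S(s) = -(3 - 6*(-216)) = -(3 + 1296) = -1*1299 = -1299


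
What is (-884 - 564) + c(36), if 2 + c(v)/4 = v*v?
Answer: 3728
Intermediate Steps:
c(v) = -8 + 4*v**2 (c(v) = -8 + 4*(v*v) = -8 + 4*v**2)
(-884 - 564) + c(36) = (-884 - 564) + (-8 + 4*36**2) = -1448 + (-8 + 4*1296) = -1448 + (-8 + 5184) = -1448 + 5176 = 3728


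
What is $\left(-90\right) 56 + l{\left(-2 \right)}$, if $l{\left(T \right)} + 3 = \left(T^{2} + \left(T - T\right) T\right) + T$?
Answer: $-5041$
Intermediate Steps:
$l{\left(T \right)} = -3 + T + T^{2}$ ($l{\left(T \right)} = -3 + \left(\left(T^{2} + \left(T - T\right) T\right) + T\right) = -3 + \left(\left(T^{2} + 0 T\right) + T\right) = -3 + \left(\left(T^{2} + 0\right) + T\right) = -3 + \left(T^{2} + T\right) = -3 + \left(T + T^{2}\right) = -3 + T + T^{2}$)
$\left(-90\right) 56 + l{\left(-2 \right)} = \left(-90\right) 56 - \left(5 - 4\right) = -5040 - 1 = -5041$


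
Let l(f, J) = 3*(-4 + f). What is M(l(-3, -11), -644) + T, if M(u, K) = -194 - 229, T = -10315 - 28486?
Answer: -39224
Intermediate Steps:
T = -38801
l(f, J) = -12 + 3*f
M(u, K) = -423
M(l(-3, -11), -644) + T = -423 - 38801 = -39224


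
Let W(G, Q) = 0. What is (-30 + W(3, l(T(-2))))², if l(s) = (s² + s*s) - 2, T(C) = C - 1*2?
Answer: 900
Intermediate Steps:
T(C) = -2 + C (T(C) = C - 2 = -2 + C)
l(s) = -2 + 2*s² (l(s) = (s² + s²) - 2 = 2*s² - 2 = -2 + 2*s²)
(-30 + W(3, l(T(-2))))² = (-30 + 0)² = (-30)² = 900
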